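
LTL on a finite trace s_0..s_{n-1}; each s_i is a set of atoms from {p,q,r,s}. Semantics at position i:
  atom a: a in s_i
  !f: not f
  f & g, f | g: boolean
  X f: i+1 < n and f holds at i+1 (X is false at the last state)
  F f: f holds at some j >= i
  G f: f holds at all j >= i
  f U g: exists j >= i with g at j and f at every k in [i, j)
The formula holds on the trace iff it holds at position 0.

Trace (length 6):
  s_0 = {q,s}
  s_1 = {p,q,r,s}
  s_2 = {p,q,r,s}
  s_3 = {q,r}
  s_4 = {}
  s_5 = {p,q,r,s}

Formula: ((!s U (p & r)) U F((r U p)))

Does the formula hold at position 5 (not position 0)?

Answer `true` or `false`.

Answer: true

Derivation:
s_0={q,s}: ((!s U (p & r)) U F((r U p)))=True (!s U (p & r))=False !s=False s=True (p & r)=False p=False r=False F((r U p))=True (r U p)=False
s_1={p,q,r,s}: ((!s U (p & r)) U F((r U p)))=True (!s U (p & r))=True !s=False s=True (p & r)=True p=True r=True F((r U p))=True (r U p)=True
s_2={p,q,r,s}: ((!s U (p & r)) U F((r U p)))=True (!s U (p & r))=True !s=False s=True (p & r)=True p=True r=True F((r U p))=True (r U p)=True
s_3={q,r}: ((!s U (p & r)) U F((r U p)))=True (!s U (p & r))=True !s=True s=False (p & r)=False p=False r=True F((r U p))=True (r U p)=False
s_4={}: ((!s U (p & r)) U F((r U p)))=True (!s U (p & r))=True !s=True s=False (p & r)=False p=False r=False F((r U p))=True (r U p)=False
s_5={p,q,r,s}: ((!s U (p & r)) U F((r U p)))=True (!s U (p & r))=True !s=False s=True (p & r)=True p=True r=True F((r U p))=True (r U p)=True
Evaluating at position 5: result = True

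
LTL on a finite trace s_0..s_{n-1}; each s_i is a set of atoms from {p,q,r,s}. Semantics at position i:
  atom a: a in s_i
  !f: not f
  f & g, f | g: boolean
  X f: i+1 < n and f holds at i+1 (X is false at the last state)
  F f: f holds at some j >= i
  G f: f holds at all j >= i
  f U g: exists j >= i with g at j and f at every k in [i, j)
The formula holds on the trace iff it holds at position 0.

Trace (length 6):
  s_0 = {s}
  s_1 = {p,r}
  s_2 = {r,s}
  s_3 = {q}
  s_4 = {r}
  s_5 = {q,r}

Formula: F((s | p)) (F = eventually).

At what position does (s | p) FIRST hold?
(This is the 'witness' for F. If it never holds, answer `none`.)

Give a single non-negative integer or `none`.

s_0={s}: (s | p)=True s=True p=False
s_1={p,r}: (s | p)=True s=False p=True
s_2={r,s}: (s | p)=True s=True p=False
s_3={q}: (s | p)=False s=False p=False
s_4={r}: (s | p)=False s=False p=False
s_5={q,r}: (s | p)=False s=False p=False
F((s | p)) holds; first witness at position 0.

Answer: 0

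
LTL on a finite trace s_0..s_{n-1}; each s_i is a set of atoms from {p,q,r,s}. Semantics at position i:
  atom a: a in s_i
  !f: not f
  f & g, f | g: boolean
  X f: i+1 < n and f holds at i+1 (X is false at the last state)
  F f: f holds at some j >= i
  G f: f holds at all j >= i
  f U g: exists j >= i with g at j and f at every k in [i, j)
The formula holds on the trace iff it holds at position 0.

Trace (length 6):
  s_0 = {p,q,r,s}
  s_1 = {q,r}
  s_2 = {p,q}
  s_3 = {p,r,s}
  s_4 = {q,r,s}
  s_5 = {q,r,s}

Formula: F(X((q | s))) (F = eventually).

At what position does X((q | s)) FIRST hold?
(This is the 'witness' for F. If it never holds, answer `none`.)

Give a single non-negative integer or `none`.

Answer: 0

Derivation:
s_0={p,q,r,s}: X((q | s))=True (q | s)=True q=True s=True
s_1={q,r}: X((q | s))=True (q | s)=True q=True s=False
s_2={p,q}: X((q | s))=True (q | s)=True q=True s=False
s_3={p,r,s}: X((q | s))=True (q | s)=True q=False s=True
s_4={q,r,s}: X((q | s))=True (q | s)=True q=True s=True
s_5={q,r,s}: X((q | s))=False (q | s)=True q=True s=True
F(X((q | s))) holds; first witness at position 0.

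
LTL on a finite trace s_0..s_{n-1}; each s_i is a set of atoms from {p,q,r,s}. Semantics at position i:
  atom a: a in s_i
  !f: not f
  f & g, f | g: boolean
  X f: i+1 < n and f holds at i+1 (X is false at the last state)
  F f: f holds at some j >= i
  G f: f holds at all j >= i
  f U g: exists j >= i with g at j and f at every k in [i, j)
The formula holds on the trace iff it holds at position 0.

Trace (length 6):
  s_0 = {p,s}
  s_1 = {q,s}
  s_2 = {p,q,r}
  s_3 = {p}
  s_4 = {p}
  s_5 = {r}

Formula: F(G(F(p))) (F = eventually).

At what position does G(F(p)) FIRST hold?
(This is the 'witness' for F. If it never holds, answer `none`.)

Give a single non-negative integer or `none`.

s_0={p,s}: G(F(p))=False F(p)=True p=True
s_1={q,s}: G(F(p))=False F(p)=True p=False
s_2={p,q,r}: G(F(p))=False F(p)=True p=True
s_3={p}: G(F(p))=False F(p)=True p=True
s_4={p}: G(F(p))=False F(p)=True p=True
s_5={r}: G(F(p))=False F(p)=False p=False
F(G(F(p))) does not hold (no witness exists).

Answer: none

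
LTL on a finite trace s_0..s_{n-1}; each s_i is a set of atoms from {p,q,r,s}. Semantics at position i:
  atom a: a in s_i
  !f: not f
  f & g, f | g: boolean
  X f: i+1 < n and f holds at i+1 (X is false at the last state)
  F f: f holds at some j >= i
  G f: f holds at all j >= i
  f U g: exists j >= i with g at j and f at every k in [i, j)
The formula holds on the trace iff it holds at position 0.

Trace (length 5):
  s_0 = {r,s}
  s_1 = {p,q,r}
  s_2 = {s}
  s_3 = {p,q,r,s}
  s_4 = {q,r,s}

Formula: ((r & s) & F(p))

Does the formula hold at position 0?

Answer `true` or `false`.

s_0={r,s}: ((r & s) & F(p))=True (r & s)=True r=True s=True F(p)=True p=False
s_1={p,q,r}: ((r & s) & F(p))=False (r & s)=False r=True s=False F(p)=True p=True
s_2={s}: ((r & s) & F(p))=False (r & s)=False r=False s=True F(p)=True p=False
s_3={p,q,r,s}: ((r & s) & F(p))=True (r & s)=True r=True s=True F(p)=True p=True
s_4={q,r,s}: ((r & s) & F(p))=False (r & s)=True r=True s=True F(p)=False p=False

Answer: true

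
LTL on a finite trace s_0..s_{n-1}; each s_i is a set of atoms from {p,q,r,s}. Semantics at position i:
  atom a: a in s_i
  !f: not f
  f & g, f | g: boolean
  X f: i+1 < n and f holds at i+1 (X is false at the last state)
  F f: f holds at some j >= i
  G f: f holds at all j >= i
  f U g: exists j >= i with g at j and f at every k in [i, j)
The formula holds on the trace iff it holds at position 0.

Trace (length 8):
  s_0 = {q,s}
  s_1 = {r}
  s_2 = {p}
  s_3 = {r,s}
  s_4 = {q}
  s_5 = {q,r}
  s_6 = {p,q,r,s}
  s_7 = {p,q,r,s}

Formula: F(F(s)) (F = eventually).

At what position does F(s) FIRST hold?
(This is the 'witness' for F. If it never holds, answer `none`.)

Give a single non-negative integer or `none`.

s_0={q,s}: F(s)=True s=True
s_1={r}: F(s)=True s=False
s_2={p}: F(s)=True s=False
s_3={r,s}: F(s)=True s=True
s_4={q}: F(s)=True s=False
s_5={q,r}: F(s)=True s=False
s_6={p,q,r,s}: F(s)=True s=True
s_7={p,q,r,s}: F(s)=True s=True
F(F(s)) holds; first witness at position 0.

Answer: 0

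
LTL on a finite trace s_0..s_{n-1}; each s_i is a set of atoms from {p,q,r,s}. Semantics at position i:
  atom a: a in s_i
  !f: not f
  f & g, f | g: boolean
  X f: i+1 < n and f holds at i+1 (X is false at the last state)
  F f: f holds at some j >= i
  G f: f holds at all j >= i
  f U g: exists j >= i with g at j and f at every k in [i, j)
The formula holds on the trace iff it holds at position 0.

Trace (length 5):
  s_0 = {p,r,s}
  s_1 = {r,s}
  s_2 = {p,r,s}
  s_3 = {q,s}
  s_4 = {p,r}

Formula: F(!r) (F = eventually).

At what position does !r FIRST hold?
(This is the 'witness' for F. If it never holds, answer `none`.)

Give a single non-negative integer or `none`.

Answer: 3

Derivation:
s_0={p,r,s}: !r=False r=True
s_1={r,s}: !r=False r=True
s_2={p,r,s}: !r=False r=True
s_3={q,s}: !r=True r=False
s_4={p,r}: !r=False r=True
F(!r) holds; first witness at position 3.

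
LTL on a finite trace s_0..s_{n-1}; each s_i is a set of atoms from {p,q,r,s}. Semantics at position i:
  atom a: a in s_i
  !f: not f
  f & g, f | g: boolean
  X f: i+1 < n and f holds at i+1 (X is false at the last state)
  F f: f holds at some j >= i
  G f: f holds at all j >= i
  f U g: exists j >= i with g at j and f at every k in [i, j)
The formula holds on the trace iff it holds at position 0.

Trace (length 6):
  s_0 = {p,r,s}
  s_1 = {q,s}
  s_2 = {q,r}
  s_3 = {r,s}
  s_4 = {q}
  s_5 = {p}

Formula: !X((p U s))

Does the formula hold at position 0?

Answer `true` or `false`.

Answer: false

Derivation:
s_0={p,r,s}: !X((p U s))=False X((p U s))=True (p U s)=True p=True s=True
s_1={q,s}: !X((p U s))=True X((p U s))=False (p U s)=True p=False s=True
s_2={q,r}: !X((p U s))=False X((p U s))=True (p U s)=False p=False s=False
s_3={r,s}: !X((p U s))=True X((p U s))=False (p U s)=True p=False s=True
s_4={q}: !X((p U s))=True X((p U s))=False (p U s)=False p=False s=False
s_5={p}: !X((p U s))=True X((p U s))=False (p U s)=False p=True s=False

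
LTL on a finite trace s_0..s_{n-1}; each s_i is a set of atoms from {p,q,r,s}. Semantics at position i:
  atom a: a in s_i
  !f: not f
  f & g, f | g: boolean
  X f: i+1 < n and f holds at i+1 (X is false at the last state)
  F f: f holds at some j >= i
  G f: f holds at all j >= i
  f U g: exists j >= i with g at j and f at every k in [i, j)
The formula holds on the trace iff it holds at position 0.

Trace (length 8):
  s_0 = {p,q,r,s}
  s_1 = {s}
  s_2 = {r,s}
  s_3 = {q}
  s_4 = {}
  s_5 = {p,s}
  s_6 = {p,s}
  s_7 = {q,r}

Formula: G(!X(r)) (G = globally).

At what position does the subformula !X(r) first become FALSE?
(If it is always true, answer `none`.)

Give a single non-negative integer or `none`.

s_0={p,q,r,s}: !X(r)=True X(r)=False r=True
s_1={s}: !X(r)=False X(r)=True r=False
s_2={r,s}: !X(r)=True X(r)=False r=True
s_3={q}: !X(r)=True X(r)=False r=False
s_4={}: !X(r)=True X(r)=False r=False
s_5={p,s}: !X(r)=True X(r)=False r=False
s_6={p,s}: !X(r)=False X(r)=True r=False
s_7={q,r}: !X(r)=True X(r)=False r=True
G(!X(r)) holds globally = False
First violation at position 1.

Answer: 1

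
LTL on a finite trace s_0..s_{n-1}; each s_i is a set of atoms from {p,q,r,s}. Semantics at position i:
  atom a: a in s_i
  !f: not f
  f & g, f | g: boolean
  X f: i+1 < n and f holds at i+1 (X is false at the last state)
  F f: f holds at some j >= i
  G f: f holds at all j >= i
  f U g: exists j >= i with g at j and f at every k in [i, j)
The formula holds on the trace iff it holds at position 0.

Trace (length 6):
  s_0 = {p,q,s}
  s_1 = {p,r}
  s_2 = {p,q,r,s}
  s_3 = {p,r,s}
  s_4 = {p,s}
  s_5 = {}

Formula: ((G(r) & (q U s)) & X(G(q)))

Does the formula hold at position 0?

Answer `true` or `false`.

s_0={p,q,s}: ((G(r) & (q U s)) & X(G(q)))=False (G(r) & (q U s))=False G(r)=False r=False (q U s)=True q=True s=True X(G(q))=False G(q)=False
s_1={p,r}: ((G(r) & (q U s)) & X(G(q)))=False (G(r) & (q U s))=False G(r)=False r=True (q U s)=False q=False s=False X(G(q))=False G(q)=False
s_2={p,q,r,s}: ((G(r) & (q U s)) & X(G(q)))=False (G(r) & (q U s))=False G(r)=False r=True (q U s)=True q=True s=True X(G(q))=False G(q)=False
s_3={p,r,s}: ((G(r) & (q U s)) & X(G(q)))=False (G(r) & (q U s))=False G(r)=False r=True (q U s)=True q=False s=True X(G(q))=False G(q)=False
s_4={p,s}: ((G(r) & (q U s)) & X(G(q)))=False (G(r) & (q U s))=False G(r)=False r=False (q U s)=True q=False s=True X(G(q))=False G(q)=False
s_5={}: ((G(r) & (q U s)) & X(G(q)))=False (G(r) & (q U s))=False G(r)=False r=False (q U s)=False q=False s=False X(G(q))=False G(q)=False

Answer: false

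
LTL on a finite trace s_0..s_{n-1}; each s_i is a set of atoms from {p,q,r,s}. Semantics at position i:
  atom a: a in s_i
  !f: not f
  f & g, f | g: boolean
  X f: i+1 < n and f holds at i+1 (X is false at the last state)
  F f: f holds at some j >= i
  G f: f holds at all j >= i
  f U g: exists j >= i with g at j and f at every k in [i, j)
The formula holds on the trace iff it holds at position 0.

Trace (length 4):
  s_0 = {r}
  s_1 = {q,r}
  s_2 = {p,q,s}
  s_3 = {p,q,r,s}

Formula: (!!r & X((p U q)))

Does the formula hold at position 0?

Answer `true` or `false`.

Answer: true

Derivation:
s_0={r}: (!!r & X((p U q)))=True !!r=True !r=False r=True X((p U q))=True (p U q)=False p=False q=False
s_1={q,r}: (!!r & X((p U q)))=True !!r=True !r=False r=True X((p U q))=True (p U q)=True p=False q=True
s_2={p,q,s}: (!!r & X((p U q)))=False !!r=False !r=True r=False X((p U q))=True (p U q)=True p=True q=True
s_3={p,q,r,s}: (!!r & X((p U q)))=False !!r=True !r=False r=True X((p U q))=False (p U q)=True p=True q=True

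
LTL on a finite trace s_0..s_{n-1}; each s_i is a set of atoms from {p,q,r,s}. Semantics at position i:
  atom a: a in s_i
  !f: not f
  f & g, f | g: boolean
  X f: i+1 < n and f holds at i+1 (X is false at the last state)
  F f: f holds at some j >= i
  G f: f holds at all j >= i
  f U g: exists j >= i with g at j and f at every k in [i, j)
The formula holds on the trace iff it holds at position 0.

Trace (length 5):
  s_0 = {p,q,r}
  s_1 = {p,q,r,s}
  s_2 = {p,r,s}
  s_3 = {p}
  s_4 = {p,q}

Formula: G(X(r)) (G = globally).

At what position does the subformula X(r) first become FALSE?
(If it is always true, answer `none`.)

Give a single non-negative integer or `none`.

s_0={p,q,r}: X(r)=True r=True
s_1={p,q,r,s}: X(r)=True r=True
s_2={p,r,s}: X(r)=False r=True
s_3={p}: X(r)=False r=False
s_4={p,q}: X(r)=False r=False
G(X(r)) holds globally = False
First violation at position 2.

Answer: 2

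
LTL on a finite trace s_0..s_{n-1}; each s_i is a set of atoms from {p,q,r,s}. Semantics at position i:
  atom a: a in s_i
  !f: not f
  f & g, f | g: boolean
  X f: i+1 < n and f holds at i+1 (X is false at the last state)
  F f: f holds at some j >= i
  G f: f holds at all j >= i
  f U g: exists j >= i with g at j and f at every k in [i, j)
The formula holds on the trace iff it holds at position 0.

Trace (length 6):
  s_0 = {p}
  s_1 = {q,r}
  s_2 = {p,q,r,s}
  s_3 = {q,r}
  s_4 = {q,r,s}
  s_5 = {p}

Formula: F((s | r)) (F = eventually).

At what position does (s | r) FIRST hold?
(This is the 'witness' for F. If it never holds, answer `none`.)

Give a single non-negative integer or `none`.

Answer: 1

Derivation:
s_0={p}: (s | r)=False s=False r=False
s_1={q,r}: (s | r)=True s=False r=True
s_2={p,q,r,s}: (s | r)=True s=True r=True
s_3={q,r}: (s | r)=True s=False r=True
s_4={q,r,s}: (s | r)=True s=True r=True
s_5={p}: (s | r)=False s=False r=False
F((s | r)) holds; first witness at position 1.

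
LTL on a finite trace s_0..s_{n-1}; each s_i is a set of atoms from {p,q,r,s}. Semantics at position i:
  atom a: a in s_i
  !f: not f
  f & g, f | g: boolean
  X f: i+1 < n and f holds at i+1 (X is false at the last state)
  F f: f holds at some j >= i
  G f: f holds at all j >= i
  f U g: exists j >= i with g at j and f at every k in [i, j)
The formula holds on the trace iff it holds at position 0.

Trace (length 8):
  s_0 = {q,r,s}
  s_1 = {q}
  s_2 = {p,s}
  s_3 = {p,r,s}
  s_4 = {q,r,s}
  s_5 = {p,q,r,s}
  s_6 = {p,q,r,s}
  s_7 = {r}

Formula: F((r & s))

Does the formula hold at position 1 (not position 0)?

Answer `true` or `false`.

Answer: true

Derivation:
s_0={q,r,s}: F((r & s))=True (r & s)=True r=True s=True
s_1={q}: F((r & s))=True (r & s)=False r=False s=False
s_2={p,s}: F((r & s))=True (r & s)=False r=False s=True
s_3={p,r,s}: F((r & s))=True (r & s)=True r=True s=True
s_4={q,r,s}: F((r & s))=True (r & s)=True r=True s=True
s_5={p,q,r,s}: F((r & s))=True (r & s)=True r=True s=True
s_6={p,q,r,s}: F((r & s))=True (r & s)=True r=True s=True
s_7={r}: F((r & s))=False (r & s)=False r=True s=False
Evaluating at position 1: result = True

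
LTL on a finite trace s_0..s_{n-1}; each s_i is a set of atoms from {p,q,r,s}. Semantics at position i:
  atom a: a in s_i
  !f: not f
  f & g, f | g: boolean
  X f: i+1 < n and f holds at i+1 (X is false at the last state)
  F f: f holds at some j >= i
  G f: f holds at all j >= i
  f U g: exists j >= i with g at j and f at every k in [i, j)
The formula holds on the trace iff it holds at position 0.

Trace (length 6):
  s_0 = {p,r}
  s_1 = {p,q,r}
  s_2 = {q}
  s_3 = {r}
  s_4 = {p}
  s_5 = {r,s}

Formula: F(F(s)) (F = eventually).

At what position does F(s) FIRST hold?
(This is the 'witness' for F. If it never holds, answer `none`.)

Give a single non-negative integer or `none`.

Answer: 0

Derivation:
s_0={p,r}: F(s)=True s=False
s_1={p,q,r}: F(s)=True s=False
s_2={q}: F(s)=True s=False
s_3={r}: F(s)=True s=False
s_4={p}: F(s)=True s=False
s_5={r,s}: F(s)=True s=True
F(F(s)) holds; first witness at position 0.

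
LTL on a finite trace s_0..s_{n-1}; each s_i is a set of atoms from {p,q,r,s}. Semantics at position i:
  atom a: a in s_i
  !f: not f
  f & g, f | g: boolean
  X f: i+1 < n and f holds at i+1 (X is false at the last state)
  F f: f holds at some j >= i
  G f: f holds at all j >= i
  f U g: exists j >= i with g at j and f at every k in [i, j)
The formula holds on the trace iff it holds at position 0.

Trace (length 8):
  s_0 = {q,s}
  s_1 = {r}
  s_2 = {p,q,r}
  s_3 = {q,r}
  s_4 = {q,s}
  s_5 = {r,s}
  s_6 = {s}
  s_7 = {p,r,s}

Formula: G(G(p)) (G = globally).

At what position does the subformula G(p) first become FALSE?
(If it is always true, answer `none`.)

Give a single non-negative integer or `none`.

s_0={q,s}: G(p)=False p=False
s_1={r}: G(p)=False p=False
s_2={p,q,r}: G(p)=False p=True
s_3={q,r}: G(p)=False p=False
s_4={q,s}: G(p)=False p=False
s_5={r,s}: G(p)=False p=False
s_6={s}: G(p)=False p=False
s_7={p,r,s}: G(p)=True p=True
G(G(p)) holds globally = False
First violation at position 0.

Answer: 0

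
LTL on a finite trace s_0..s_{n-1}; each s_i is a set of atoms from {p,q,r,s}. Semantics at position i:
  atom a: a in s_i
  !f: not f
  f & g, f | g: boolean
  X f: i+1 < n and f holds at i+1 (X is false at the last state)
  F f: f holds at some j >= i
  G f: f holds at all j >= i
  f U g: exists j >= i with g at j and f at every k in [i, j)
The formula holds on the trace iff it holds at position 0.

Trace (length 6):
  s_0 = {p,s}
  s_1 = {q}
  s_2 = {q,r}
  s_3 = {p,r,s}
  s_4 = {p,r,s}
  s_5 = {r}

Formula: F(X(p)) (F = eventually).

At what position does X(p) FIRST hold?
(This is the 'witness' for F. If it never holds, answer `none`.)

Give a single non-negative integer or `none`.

Answer: 2

Derivation:
s_0={p,s}: X(p)=False p=True
s_1={q}: X(p)=False p=False
s_2={q,r}: X(p)=True p=False
s_3={p,r,s}: X(p)=True p=True
s_4={p,r,s}: X(p)=False p=True
s_5={r}: X(p)=False p=False
F(X(p)) holds; first witness at position 2.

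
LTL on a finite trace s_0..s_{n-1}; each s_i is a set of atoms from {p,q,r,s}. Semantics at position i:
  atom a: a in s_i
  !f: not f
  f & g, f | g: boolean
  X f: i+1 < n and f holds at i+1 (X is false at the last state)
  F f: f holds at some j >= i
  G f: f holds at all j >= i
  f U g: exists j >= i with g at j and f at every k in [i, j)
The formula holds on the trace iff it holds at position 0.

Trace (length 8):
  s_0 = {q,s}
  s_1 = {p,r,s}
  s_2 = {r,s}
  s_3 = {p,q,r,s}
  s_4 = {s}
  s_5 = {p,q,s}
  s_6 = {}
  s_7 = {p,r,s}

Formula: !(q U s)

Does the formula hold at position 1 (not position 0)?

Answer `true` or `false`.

Answer: false

Derivation:
s_0={q,s}: !(q U s)=False (q U s)=True q=True s=True
s_1={p,r,s}: !(q U s)=False (q U s)=True q=False s=True
s_2={r,s}: !(q U s)=False (q U s)=True q=False s=True
s_3={p,q,r,s}: !(q U s)=False (q U s)=True q=True s=True
s_4={s}: !(q U s)=False (q U s)=True q=False s=True
s_5={p,q,s}: !(q U s)=False (q U s)=True q=True s=True
s_6={}: !(q U s)=True (q U s)=False q=False s=False
s_7={p,r,s}: !(q U s)=False (q U s)=True q=False s=True
Evaluating at position 1: result = False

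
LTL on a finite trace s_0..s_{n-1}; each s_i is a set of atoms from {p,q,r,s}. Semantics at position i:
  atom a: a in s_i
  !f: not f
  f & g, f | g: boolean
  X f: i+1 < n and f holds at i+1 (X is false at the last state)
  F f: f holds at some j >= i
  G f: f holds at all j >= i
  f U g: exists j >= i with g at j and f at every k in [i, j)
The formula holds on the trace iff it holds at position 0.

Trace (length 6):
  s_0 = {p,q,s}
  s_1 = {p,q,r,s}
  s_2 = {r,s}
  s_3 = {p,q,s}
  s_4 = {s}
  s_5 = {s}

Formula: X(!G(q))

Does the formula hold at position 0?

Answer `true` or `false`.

Answer: true

Derivation:
s_0={p,q,s}: X(!G(q))=True !G(q)=True G(q)=False q=True
s_1={p,q,r,s}: X(!G(q))=True !G(q)=True G(q)=False q=True
s_2={r,s}: X(!G(q))=True !G(q)=True G(q)=False q=False
s_3={p,q,s}: X(!G(q))=True !G(q)=True G(q)=False q=True
s_4={s}: X(!G(q))=True !G(q)=True G(q)=False q=False
s_5={s}: X(!G(q))=False !G(q)=True G(q)=False q=False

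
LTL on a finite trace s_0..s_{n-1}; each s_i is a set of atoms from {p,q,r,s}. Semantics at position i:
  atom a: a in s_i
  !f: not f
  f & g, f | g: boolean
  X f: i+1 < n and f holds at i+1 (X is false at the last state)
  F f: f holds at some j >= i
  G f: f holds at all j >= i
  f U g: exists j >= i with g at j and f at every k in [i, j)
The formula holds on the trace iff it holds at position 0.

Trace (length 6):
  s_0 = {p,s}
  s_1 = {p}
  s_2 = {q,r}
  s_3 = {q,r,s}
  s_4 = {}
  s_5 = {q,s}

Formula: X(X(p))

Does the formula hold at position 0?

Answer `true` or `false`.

Answer: false

Derivation:
s_0={p,s}: X(X(p))=False X(p)=True p=True
s_1={p}: X(X(p))=False X(p)=False p=True
s_2={q,r}: X(X(p))=False X(p)=False p=False
s_3={q,r,s}: X(X(p))=False X(p)=False p=False
s_4={}: X(X(p))=False X(p)=False p=False
s_5={q,s}: X(X(p))=False X(p)=False p=False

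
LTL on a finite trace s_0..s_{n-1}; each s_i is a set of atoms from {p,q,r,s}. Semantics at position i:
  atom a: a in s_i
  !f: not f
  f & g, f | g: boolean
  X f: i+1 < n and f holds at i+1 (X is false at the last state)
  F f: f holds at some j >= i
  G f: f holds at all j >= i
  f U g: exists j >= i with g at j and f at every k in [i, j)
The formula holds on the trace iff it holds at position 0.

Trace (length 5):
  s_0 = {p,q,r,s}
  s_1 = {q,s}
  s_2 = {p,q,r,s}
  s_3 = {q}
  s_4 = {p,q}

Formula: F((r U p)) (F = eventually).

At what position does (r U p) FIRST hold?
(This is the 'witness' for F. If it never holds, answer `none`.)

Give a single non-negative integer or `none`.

s_0={p,q,r,s}: (r U p)=True r=True p=True
s_1={q,s}: (r U p)=False r=False p=False
s_2={p,q,r,s}: (r U p)=True r=True p=True
s_3={q}: (r U p)=False r=False p=False
s_4={p,q}: (r U p)=True r=False p=True
F((r U p)) holds; first witness at position 0.

Answer: 0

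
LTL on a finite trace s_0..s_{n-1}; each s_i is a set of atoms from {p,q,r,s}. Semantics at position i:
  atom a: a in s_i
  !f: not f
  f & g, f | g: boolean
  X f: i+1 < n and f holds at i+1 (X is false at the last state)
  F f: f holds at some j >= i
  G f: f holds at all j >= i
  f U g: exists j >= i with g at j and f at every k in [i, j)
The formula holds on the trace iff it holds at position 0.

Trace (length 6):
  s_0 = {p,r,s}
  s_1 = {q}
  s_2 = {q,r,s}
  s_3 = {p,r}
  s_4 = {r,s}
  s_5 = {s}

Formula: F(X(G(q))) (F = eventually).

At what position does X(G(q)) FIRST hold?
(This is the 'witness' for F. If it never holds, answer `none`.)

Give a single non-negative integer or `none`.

s_0={p,r,s}: X(G(q))=False G(q)=False q=False
s_1={q}: X(G(q))=False G(q)=False q=True
s_2={q,r,s}: X(G(q))=False G(q)=False q=True
s_3={p,r}: X(G(q))=False G(q)=False q=False
s_4={r,s}: X(G(q))=False G(q)=False q=False
s_5={s}: X(G(q))=False G(q)=False q=False
F(X(G(q))) does not hold (no witness exists).

Answer: none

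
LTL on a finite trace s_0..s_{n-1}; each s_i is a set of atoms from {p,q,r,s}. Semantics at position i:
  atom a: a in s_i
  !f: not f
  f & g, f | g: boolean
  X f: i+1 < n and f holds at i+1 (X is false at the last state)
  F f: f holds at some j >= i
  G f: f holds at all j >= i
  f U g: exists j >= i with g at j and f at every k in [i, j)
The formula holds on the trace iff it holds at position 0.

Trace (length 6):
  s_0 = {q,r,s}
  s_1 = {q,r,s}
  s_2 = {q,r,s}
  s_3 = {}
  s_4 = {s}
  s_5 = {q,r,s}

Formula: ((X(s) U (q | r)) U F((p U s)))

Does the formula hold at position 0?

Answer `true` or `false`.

Answer: true

Derivation:
s_0={q,r,s}: ((X(s) U (q | r)) U F((p U s)))=True (X(s) U (q | r))=True X(s)=True s=True (q | r)=True q=True r=True F((p U s))=True (p U s)=True p=False
s_1={q,r,s}: ((X(s) U (q | r)) U F((p U s)))=True (X(s) U (q | r))=True X(s)=True s=True (q | r)=True q=True r=True F((p U s))=True (p U s)=True p=False
s_2={q,r,s}: ((X(s) U (q | r)) U F((p U s)))=True (X(s) U (q | r))=True X(s)=False s=True (q | r)=True q=True r=True F((p U s))=True (p U s)=True p=False
s_3={}: ((X(s) U (q | r)) U F((p U s)))=True (X(s) U (q | r))=True X(s)=True s=False (q | r)=False q=False r=False F((p U s))=True (p U s)=False p=False
s_4={s}: ((X(s) U (q | r)) U F((p U s)))=True (X(s) U (q | r))=True X(s)=True s=True (q | r)=False q=False r=False F((p U s))=True (p U s)=True p=False
s_5={q,r,s}: ((X(s) U (q | r)) U F((p U s)))=True (X(s) U (q | r))=True X(s)=False s=True (q | r)=True q=True r=True F((p U s))=True (p U s)=True p=False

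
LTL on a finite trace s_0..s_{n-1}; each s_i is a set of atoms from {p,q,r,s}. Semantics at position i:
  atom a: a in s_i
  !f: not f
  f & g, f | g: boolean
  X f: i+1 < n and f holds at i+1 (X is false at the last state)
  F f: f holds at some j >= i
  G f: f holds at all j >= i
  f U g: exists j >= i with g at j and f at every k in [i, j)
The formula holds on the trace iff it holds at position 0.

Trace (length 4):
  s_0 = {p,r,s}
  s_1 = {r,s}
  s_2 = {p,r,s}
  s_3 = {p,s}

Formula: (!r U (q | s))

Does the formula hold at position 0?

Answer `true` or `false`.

s_0={p,r,s}: (!r U (q | s))=True !r=False r=True (q | s)=True q=False s=True
s_1={r,s}: (!r U (q | s))=True !r=False r=True (q | s)=True q=False s=True
s_2={p,r,s}: (!r U (q | s))=True !r=False r=True (q | s)=True q=False s=True
s_3={p,s}: (!r U (q | s))=True !r=True r=False (q | s)=True q=False s=True

Answer: true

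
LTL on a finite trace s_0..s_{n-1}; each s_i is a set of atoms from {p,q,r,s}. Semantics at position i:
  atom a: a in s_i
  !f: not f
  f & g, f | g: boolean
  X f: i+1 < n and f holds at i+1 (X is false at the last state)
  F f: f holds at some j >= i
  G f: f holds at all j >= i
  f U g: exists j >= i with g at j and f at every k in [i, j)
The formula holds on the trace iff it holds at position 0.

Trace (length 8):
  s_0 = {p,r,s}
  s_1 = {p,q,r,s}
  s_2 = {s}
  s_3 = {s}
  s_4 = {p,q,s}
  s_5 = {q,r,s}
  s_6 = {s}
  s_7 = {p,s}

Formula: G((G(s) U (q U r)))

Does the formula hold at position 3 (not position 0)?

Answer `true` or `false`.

Answer: false

Derivation:
s_0={p,r,s}: G((G(s) U (q U r)))=False (G(s) U (q U r))=True G(s)=True s=True (q U r)=True q=False r=True
s_1={p,q,r,s}: G((G(s) U (q U r)))=False (G(s) U (q U r))=True G(s)=True s=True (q U r)=True q=True r=True
s_2={s}: G((G(s) U (q U r)))=False (G(s) U (q U r))=True G(s)=True s=True (q U r)=False q=False r=False
s_3={s}: G((G(s) U (q U r)))=False (G(s) U (q U r))=True G(s)=True s=True (q U r)=False q=False r=False
s_4={p,q,s}: G((G(s) U (q U r)))=False (G(s) U (q U r))=True G(s)=True s=True (q U r)=True q=True r=False
s_5={q,r,s}: G((G(s) U (q U r)))=False (G(s) U (q U r))=True G(s)=True s=True (q U r)=True q=True r=True
s_6={s}: G((G(s) U (q U r)))=False (G(s) U (q U r))=False G(s)=True s=True (q U r)=False q=False r=False
s_7={p,s}: G((G(s) U (q U r)))=False (G(s) U (q U r))=False G(s)=True s=True (q U r)=False q=False r=False
Evaluating at position 3: result = False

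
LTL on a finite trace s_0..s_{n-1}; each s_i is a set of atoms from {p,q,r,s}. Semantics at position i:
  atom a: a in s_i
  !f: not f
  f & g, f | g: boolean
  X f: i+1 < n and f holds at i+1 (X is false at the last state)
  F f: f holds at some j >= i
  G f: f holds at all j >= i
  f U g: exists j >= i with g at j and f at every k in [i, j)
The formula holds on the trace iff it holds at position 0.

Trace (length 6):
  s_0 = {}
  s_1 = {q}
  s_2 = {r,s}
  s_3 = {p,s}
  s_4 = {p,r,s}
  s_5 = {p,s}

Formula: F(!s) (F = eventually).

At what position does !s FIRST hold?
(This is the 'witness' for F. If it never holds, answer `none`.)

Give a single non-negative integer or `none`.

Answer: 0

Derivation:
s_0={}: !s=True s=False
s_1={q}: !s=True s=False
s_2={r,s}: !s=False s=True
s_3={p,s}: !s=False s=True
s_4={p,r,s}: !s=False s=True
s_5={p,s}: !s=False s=True
F(!s) holds; first witness at position 0.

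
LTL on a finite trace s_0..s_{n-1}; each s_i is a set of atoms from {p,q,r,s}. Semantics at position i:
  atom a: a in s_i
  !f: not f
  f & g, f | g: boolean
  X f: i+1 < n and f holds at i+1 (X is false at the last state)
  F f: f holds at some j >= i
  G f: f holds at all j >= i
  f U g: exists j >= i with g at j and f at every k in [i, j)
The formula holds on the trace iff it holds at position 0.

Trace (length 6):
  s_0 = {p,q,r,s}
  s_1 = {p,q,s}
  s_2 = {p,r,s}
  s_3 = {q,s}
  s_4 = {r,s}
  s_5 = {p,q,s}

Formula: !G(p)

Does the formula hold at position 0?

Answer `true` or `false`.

s_0={p,q,r,s}: !G(p)=True G(p)=False p=True
s_1={p,q,s}: !G(p)=True G(p)=False p=True
s_2={p,r,s}: !G(p)=True G(p)=False p=True
s_3={q,s}: !G(p)=True G(p)=False p=False
s_4={r,s}: !G(p)=True G(p)=False p=False
s_5={p,q,s}: !G(p)=False G(p)=True p=True

Answer: true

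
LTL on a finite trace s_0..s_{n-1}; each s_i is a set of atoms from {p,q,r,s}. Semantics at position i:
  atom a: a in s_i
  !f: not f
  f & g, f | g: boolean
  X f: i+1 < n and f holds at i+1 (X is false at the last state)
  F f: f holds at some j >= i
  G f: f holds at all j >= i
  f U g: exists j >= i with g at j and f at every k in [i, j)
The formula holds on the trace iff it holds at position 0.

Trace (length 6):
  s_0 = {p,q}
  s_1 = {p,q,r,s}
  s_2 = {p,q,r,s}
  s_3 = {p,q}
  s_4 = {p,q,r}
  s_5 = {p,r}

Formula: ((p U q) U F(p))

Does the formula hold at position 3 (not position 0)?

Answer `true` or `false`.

s_0={p,q}: ((p U q) U F(p))=True (p U q)=True p=True q=True F(p)=True
s_1={p,q,r,s}: ((p U q) U F(p))=True (p U q)=True p=True q=True F(p)=True
s_2={p,q,r,s}: ((p U q) U F(p))=True (p U q)=True p=True q=True F(p)=True
s_3={p,q}: ((p U q) U F(p))=True (p U q)=True p=True q=True F(p)=True
s_4={p,q,r}: ((p U q) U F(p))=True (p U q)=True p=True q=True F(p)=True
s_5={p,r}: ((p U q) U F(p))=True (p U q)=False p=True q=False F(p)=True
Evaluating at position 3: result = True

Answer: true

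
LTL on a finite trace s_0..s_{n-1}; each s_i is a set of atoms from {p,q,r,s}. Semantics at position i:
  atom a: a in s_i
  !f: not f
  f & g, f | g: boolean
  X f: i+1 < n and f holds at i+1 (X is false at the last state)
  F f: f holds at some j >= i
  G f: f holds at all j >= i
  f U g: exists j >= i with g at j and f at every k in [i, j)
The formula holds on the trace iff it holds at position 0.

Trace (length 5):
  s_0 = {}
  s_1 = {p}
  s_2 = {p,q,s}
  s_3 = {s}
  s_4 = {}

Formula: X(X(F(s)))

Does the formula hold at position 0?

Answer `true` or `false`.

s_0={}: X(X(F(s)))=True X(F(s))=True F(s)=True s=False
s_1={p}: X(X(F(s)))=True X(F(s))=True F(s)=True s=False
s_2={p,q,s}: X(X(F(s)))=False X(F(s))=True F(s)=True s=True
s_3={s}: X(X(F(s)))=False X(F(s))=False F(s)=True s=True
s_4={}: X(X(F(s)))=False X(F(s))=False F(s)=False s=False

Answer: true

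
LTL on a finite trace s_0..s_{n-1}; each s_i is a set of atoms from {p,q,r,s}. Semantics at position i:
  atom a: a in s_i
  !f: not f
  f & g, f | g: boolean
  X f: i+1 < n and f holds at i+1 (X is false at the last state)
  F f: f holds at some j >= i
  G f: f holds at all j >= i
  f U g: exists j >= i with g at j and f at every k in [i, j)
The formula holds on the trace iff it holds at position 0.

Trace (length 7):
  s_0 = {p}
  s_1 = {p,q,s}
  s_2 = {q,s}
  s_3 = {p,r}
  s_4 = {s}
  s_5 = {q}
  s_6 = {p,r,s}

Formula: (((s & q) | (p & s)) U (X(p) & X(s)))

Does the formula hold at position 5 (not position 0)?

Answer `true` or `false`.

Answer: true

Derivation:
s_0={p}: (((s & q) | (p & s)) U (X(p) & X(s)))=True ((s & q) | (p & s))=False (s & q)=False s=False q=False (p & s)=False p=True (X(p) & X(s))=True X(p)=True X(s)=True
s_1={p,q,s}: (((s & q) | (p & s)) U (X(p) & X(s)))=False ((s & q) | (p & s))=True (s & q)=True s=True q=True (p & s)=True p=True (X(p) & X(s))=False X(p)=False X(s)=True
s_2={q,s}: (((s & q) | (p & s)) U (X(p) & X(s)))=False ((s & q) | (p & s))=True (s & q)=True s=True q=True (p & s)=False p=False (X(p) & X(s))=False X(p)=True X(s)=False
s_3={p,r}: (((s & q) | (p & s)) U (X(p) & X(s)))=False ((s & q) | (p & s))=False (s & q)=False s=False q=False (p & s)=False p=True (X(p) & X(s))=False X(p)=False X(s)=True
s_4={s}: (((s & q) | (p & s)) U (X(p) & X(s)))=False ((s & q) | (p & s))=False (s & q)=False s=True q=False (p & s)=False p=False (X(p) & X(s))=False X(p)=False X(s)=False
s_5={q}: (((s & q) | (p & s)) U (X(p) & X(s)))=True ((s & q) | (p & s))=False (s & q)=False s=False q=True (p & s)=False p=False (X(p) & X(s))=True X(p)=True X(s)=True
s_6={p,r,s}: (((s & q) | (p & s)) U (X(p) & X(s)))=False ((s & q) | (p & s))=True (s & q)=False s=True q=False (p & s)=True p=True (X(p) & X(s))=False X(p)=False X(s)=False
Evaluating at position 5: result = True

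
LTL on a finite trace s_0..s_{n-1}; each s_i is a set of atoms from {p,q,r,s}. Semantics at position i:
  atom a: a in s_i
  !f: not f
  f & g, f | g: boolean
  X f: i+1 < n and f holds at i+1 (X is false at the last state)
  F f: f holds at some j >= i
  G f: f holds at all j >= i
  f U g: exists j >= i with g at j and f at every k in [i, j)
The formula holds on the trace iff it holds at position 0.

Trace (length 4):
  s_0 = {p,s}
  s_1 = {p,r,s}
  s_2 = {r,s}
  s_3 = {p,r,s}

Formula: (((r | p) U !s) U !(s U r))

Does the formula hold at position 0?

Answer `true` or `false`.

Answer: false

Derivation:
s_0={p,s}: (((r | p) U !s) U !(s U r))=False ((r | p) U !s)=False (r | p)=True r=False p=True !s=False s=True !(s U r)=False (s U r)=True
s_1={p,r,s}: (((r | p) U !s) U !(s U r))=False ((r | p) U !s)=False (r | p)=True r=True p=True !s=False s=True !(s U r)=False (s U r)=True
s_2={r,s}: (((r | p) U !s) U !(s U r))=False ((r | p) U !s)=False (r | p)=True r=True p=False !s=False s=True !(s U r)=False (s U r)=True
s_3={p,r,s}: (((r | p) U !s) U !(s U r))=False ((r | p) U !s)=False (r | p)=True r=True p=True !s=False s=True !(s U r)=False (s U r)=True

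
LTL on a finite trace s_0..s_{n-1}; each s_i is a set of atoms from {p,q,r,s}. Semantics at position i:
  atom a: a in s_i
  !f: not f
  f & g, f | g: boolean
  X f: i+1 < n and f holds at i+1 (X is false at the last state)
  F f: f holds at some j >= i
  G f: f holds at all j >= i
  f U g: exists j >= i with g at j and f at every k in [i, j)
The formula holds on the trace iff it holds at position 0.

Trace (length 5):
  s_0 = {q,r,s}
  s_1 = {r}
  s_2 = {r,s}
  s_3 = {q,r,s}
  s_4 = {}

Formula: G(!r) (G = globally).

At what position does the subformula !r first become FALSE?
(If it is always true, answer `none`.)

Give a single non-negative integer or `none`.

s_0={q,r,s}: !r=False r=True
s_1={r}: !r=False r=True
s_2={r,s}: !r=False r=True
s_3={q,r,s}: !r=False r=True
s_4={}: !r=True r=False
G(!r) holds globally = False
First violation at position 0.

Answer: 0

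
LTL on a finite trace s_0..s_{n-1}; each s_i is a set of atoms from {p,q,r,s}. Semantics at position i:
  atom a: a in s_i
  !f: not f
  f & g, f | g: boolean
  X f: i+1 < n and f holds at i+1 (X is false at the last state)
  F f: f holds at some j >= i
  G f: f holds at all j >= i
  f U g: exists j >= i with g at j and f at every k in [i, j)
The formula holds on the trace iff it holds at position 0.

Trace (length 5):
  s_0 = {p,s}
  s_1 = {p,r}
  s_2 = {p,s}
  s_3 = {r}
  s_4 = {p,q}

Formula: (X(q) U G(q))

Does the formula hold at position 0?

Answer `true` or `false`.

s_0={p,s}: (X(q) U G(q))=False X(q)=False q=False G(q)=False
s_1={p,r}: (X(q) U G(q))=False X(q)=False q=False G(q)=False
s_2={p,s}: (X(q) U G(q))=False X(q)=False q=False G(q)=False
s_3={r}: (X(q) U G(q))=True X(q)=True q=False G(q)=False
s_4={p,q}: (X(q) U G(q))=True X(q)=False q=True G(q)=True

Answer: false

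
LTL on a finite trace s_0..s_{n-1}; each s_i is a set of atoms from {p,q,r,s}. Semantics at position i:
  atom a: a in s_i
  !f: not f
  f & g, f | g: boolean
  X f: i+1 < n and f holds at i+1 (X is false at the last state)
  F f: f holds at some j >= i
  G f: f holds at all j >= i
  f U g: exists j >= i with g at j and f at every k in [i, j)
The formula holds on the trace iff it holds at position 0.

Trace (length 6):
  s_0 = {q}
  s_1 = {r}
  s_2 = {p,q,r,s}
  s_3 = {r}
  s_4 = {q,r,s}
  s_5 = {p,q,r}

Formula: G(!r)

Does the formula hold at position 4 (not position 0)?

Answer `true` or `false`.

s_0={q}: G(!r)=False !r=True r=False
s_1={r}: G(!r)=False !r=False r=True
s_2={p,q,r,s}: G(!r)=False !r=False r=True
s_3={r}: G(!r)=False !r=False r=True
s_4={q,r,s}: G(!r)=False !r=False r=True
s_5={p,q,r}: G(!r)=False !r=False r=True
Evaluating at position 4: result = False

Answer: false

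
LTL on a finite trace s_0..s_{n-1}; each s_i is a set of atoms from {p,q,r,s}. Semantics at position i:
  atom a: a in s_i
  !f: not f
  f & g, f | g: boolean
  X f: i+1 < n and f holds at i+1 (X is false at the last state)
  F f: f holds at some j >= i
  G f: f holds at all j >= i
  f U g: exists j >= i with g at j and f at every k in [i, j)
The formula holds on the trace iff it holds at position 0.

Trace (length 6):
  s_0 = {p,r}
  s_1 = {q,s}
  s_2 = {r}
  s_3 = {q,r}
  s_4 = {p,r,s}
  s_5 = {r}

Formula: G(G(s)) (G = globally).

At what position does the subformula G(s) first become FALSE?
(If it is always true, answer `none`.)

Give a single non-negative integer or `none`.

s_0={p,r}: G(s)=False s=False
s_1={q,s}: G(s)=False s=True
s_2={r}: G(s)=False s=False
s_3={q,r}: G(s)=False s=False
s_4={p,r,s}: G(s)=False s=True
s_5={r}: G(s)=False s=False
G(G(s)) holds globally = False
First violation at position 0.

Answer: 0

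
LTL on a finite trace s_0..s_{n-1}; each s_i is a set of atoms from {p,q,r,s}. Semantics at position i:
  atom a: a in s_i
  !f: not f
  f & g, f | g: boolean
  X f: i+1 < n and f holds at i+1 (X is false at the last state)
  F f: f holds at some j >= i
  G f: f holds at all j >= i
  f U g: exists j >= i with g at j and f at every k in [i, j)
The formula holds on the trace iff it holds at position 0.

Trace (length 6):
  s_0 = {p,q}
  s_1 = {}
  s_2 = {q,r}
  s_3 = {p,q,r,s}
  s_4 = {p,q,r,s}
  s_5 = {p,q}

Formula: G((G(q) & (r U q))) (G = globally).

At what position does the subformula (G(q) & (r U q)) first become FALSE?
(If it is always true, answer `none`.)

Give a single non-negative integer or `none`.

s_0={p,q}: (G(q) & (r U q))=False G(q)=False q=True (r U q)=True r=False
s_1={}: (G(q) & (r U q))=False G(q)=False q=False (r U q)=False r=False
s_2={q,r}: (G(q) & (r U q))=True G(q)=True q=True (r U q)=True r=True
s_3={p,q,r,s}: (G(q) & (r U q))=True G(q)=True q=True (r U q)=True r=True
s_4={p,q,r,s}: (G(q) & (r U q))=True G(q)=True q=True (r U q)=True r=True
s_5={p,q}: (G(q) & (r U q))=True G(q)=True q=True (r U q)=True r=False
G((G(q) & (r U q))) holds globally = False
First violation at position 0.

Answer: 0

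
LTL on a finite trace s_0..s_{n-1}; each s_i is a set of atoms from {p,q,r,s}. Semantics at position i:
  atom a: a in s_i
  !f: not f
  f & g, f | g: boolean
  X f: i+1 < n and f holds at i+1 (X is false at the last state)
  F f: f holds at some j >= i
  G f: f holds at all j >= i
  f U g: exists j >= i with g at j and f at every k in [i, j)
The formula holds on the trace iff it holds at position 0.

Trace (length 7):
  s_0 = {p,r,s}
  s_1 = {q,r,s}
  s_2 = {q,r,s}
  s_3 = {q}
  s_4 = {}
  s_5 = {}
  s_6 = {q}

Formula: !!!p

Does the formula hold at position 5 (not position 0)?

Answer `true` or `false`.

s_0={p,r,s}: !!!p=False !!p=True !p=False p=True
s_1={q,r,s}: !!!p=True !!p=False !p=True p=False
s_2={q,r,s}: !!!p=True !!p=False !p=True p=False
s_3={q}: !!!p=True !!p=False !p=True p=False
s_4={}: !!!p=True !!p=False !p=True p=False
s_5={}: !!!p=True !!p=False !p=True p=False
s_6={q}: !!!p=True !!p=False !p=True p=False
Evaluating at position 5: result = True

Answer: true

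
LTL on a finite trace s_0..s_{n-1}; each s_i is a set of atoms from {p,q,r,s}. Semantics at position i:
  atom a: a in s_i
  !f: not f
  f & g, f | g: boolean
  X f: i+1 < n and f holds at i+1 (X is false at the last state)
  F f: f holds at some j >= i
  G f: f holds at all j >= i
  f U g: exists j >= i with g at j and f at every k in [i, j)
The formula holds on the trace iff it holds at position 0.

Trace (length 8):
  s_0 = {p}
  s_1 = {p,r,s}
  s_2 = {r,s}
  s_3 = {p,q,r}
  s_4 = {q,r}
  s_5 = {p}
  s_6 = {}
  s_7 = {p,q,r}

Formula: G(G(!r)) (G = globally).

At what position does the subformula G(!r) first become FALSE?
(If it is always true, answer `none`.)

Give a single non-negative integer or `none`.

Answer: 0

Derivation:
s_0={p}: G(!r)=False !r=True r=False
s_1={p,r,s}: G(!r)=False !r=False r=True
s_2={r,s}: G(!r)=False !r=False r=True
s_3={p,q,r}: G(!r)=False !r=False r=True
s_4={q,r}: G(!r)=False !r=False r=True
s_5={p}: G(!r)=False !r=True r=False
s_6={}: G(!r)=False !r=True r=False
s_7={p,q,r}: G(!r)=False !r=False r=True
G(G(!r)) holds globally = False
First violation at position 0.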